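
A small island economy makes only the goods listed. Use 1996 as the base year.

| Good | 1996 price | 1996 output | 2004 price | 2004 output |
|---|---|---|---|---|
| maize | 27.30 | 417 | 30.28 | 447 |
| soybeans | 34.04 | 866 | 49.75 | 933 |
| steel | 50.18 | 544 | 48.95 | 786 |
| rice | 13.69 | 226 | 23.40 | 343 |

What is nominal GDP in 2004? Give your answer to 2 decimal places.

Nominal GDP 2004 = Σ (p_2004 × q_2004) = 30.28·447 + 49.75·933 + 48.95·786 + 23.40·343 = 106452.81.

106452.81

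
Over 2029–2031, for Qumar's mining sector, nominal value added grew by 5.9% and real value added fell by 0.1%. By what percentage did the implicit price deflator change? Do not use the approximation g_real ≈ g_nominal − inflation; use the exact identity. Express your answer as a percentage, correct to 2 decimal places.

(1 + g_nom) = (1 + g_real)(1 + π), so π = 1.0590 / 0.9990 − 1 = 0.06006.

6.01%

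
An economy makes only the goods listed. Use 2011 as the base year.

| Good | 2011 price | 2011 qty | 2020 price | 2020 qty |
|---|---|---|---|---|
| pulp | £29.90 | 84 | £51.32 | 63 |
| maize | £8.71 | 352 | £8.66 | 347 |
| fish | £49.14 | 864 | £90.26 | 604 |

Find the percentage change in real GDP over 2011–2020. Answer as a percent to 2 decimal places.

Real GDP 2011 = Nominal GDP 2011 = 29.90·84 + 8.71·352 + 49.14·864 = 48034.48.
Real GDP 2020 (at 2011 prices) = 29.90·63 + 8.71·347 + 49.14·604 = 34586.63.
Real growth = 34586.63/48034.48 − 1 = -0.2800.

-28.00%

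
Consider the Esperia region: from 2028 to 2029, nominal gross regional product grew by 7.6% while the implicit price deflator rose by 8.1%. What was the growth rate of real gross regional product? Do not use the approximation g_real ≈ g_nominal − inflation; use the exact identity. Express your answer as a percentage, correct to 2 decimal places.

(1 + g_nom) = (1 + g_real)(1 + π), so g_real = 1.0760 / 1.0810 − 1 = -0.00463.

-0.46%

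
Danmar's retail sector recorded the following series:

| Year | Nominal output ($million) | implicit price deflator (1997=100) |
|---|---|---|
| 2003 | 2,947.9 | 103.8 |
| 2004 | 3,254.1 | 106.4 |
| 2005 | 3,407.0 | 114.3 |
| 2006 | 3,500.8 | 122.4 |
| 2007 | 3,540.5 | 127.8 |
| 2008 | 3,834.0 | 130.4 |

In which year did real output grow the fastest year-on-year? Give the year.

2004: real = 3254.1/1.064 = 3058.36; growth vs 2003 (2839.98) = 7.69%.
2005: real = 3407.0/1.143 = 2980.75; growth vs 2004 (3058.36) = -2.54%.
2006: real = 3500.8/1.224 = 2860.13; growth vs 2005 (2980.75) = -4.05%.
2007: real = 3540.5/1.278 = 2770.34; growth vs 2006 (2860.13) = -3.14%.
2008: real = 3834.0/1.304 = 2940.18; growth vs 2007 (2770.34) = 6.13%.

2004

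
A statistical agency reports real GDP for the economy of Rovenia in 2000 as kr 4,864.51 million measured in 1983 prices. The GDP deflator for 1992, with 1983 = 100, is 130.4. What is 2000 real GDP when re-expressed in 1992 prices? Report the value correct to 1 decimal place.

kr 6,343.3 million

Real GDP in 1992 prices = Real GDP in 1983 prices × (P_1992/P_1983) = 4864.51 × 1.304 = 6343.32.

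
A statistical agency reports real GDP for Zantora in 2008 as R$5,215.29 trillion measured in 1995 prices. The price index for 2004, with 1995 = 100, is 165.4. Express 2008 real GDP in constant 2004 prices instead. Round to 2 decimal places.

Real GDP in 2004 prices = Real GDP in 1995 prices × (P_2004/P_1995) = 5215.29 × 1.654 = 8626.09.

R$8,626.09 trillion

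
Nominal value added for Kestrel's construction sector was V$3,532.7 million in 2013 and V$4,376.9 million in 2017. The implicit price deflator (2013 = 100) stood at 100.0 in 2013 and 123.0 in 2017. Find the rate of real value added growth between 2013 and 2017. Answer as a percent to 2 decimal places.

0.73%

Real value added 2013 = 3532.7 / 1.000 = 3532.70.
Real value added 2017 = 4376.9 / 1.230 = 3558.46.
Real growth = 3558.46 / 3532.70 − 1 = 0.0073.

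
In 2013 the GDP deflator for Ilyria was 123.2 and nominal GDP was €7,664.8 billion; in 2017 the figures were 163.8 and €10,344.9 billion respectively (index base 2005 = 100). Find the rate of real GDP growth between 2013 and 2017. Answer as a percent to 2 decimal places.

1.51%

Deflate each year: 2013 → 7664.8/1.232 = 6221.43; 2017 → 10344.9/1.638 = 6315.57.
So real GDP changed by 6315.57/6221.43 − 1 = 0.0151, i.e. 1.51%.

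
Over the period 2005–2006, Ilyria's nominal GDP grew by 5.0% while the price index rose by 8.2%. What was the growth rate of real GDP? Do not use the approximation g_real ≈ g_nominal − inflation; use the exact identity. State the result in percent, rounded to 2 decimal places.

-2.96%

(1 + g_nom) = (1 + g_real)(1 + π), so g_real = 1.0500 / 1.0820 − 1 = -0.02957.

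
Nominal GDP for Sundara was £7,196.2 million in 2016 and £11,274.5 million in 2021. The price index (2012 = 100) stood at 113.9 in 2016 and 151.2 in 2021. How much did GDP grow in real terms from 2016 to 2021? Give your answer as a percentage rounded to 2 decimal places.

18.02%

Real GDP 2016 = 7196.2 / 1.139 = 6318.00.
Real GDP 2021 = 11274.5 / 1.512 = 7456.68.
Real growth = 7456.68 / 6318.00 − 1 = 0.1802.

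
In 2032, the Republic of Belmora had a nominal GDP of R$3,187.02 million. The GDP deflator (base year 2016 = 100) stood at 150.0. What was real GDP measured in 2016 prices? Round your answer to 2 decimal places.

Real GDP = Nominal / (GDP deflator/100) = 3187.02 / 1.500 = 2124.68.

R$2,124.68 million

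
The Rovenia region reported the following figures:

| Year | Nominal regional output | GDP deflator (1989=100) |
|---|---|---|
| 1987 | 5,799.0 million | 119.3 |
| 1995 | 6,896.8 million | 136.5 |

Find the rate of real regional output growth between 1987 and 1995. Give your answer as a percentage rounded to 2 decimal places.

3.94%

Real regional output 1987 = 5799.0 / 1.193 = 4860.85.
Real regional output 1995 = 6896.8 / 1.365 = 5052.60.
Real growth = 5052.60 / 4860.85 − 1 = 0.0394.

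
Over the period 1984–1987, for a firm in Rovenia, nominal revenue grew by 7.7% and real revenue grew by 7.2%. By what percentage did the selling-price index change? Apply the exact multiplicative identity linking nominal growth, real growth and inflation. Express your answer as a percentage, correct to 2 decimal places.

(1 + g_nom) = (1 + g_real)(1 + π), so π = 1.0770 / 1.0720 − 1 = 0.00466.

0.47%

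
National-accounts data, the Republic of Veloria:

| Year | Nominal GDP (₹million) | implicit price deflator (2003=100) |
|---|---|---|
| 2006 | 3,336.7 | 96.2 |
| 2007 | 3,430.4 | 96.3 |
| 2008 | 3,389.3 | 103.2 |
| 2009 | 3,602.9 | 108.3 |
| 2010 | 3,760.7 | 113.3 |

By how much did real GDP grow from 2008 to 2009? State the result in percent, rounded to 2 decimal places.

1.30%

Real GDP 2008 = 3389.3/1.032 = 3284.21.
Real GDP 2009 = 3602.9/1.083 = 3326.78.
Change = 3326.78/3284.21 − 1 = 0.0130.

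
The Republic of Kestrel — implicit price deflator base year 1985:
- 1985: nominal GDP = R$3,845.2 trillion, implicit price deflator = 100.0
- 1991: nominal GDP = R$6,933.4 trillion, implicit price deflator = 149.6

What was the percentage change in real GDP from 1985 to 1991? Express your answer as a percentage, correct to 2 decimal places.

Real GDP 1985 = 3845.2 / 1.000 = 3845.20.
Real GDP 1991 = 6933.4 / 1.496 = 4634.63.
Real growth = 4634.63 / 3845.20 − 1 = 0.2053.

20.53%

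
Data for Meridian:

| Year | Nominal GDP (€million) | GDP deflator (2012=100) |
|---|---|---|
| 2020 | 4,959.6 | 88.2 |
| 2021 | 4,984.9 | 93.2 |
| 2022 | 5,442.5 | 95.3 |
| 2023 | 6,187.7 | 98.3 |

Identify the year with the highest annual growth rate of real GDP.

2021: real = 4984.9/0.932 = 5348.61; growth vs 2020 (5623.13) = -4.88%.
2022: real = 5442.5/0.953 = 5710.91; growth vs 2021 (5348.61) = 6.77%.
2023: real = 6187.7/0.983 = 6294.71; growth vs 2022 (5710.91) = 10.22%.

2023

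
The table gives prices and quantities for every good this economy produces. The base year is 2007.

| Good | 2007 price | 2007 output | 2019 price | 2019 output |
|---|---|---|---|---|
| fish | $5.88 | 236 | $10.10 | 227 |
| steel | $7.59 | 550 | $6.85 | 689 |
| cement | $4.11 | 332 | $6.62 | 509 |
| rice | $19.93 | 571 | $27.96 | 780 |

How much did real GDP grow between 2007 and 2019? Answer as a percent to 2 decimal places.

32.20%

Real GDP 2007 = Nominal GDP 2007 = 5.88·236 + 7.59·550 + 4.11·332 + 19.93·571 = 18306.73.
Real GDP 2019 (at 2007 prices) = 5.88·227 + 7.59·689 + 4.11·509 + 19.93·780 = 24201.66.
Real growth = 24201.66/18306.73 − 1 = 0.3220.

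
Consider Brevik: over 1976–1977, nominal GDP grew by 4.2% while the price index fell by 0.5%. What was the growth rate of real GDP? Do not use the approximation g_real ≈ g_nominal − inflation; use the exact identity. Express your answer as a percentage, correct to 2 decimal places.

4.72%

(1 + g_nom) = (1 + g_real)(1 + π), so g_real = 1.0420 / 0.9950 − 1 = 0.04724.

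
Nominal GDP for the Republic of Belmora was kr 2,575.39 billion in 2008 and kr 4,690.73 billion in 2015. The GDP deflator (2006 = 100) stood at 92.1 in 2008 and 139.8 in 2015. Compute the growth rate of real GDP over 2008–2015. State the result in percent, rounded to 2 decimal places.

Real GDP 2008 = 2575.39 / 0.921 = 2796.30.
Real GDP 2015 = 4690.73 / 1.398 = 3355.31.
Real growth = 3355.31 / 2796.30 − 1 = 0.1999.

19.99%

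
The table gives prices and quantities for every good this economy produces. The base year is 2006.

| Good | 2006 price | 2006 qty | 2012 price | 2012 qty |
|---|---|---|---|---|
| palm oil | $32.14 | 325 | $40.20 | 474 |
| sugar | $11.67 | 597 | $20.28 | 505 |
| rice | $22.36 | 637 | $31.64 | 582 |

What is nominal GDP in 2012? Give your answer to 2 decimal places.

$47710.68

Nominal GDP 2012 = Σ (p_2012 × q_2012) = 40.20·474 + 20.28·505 + 31.64·582 = 47710.68.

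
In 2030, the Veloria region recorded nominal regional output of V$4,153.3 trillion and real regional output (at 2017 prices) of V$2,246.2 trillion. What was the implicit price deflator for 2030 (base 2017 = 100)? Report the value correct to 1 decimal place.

184.9

implicit price deflator = (Nominal / Real) × 100 = 4153.3 / 2246.2 × 100 = 184.90.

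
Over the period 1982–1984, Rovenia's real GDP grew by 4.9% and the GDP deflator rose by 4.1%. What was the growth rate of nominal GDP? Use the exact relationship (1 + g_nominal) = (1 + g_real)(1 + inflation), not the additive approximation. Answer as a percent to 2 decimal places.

9.20%

(1 + g_nom) = (1 + g_real)(1 + π) = 1.0490 × 1.0410 = 1.09201.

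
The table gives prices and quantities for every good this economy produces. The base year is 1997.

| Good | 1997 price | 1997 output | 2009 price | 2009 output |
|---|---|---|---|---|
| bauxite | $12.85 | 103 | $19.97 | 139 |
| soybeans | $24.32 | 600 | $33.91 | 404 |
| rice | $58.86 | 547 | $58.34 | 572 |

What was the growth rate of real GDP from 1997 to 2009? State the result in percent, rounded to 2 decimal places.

Real GDP 1997 = Nominal GDP 1997 = 12.85·103 + 24.32·600 + 58.86·547 = 48111.97.
Real GDP 2009 (at 1997 prices) = 12.85·139 + 24.32·404 + 58.86·572 = 45279.35.
Real growth = 45279.35/48111.97 − 1 = -0.0589.

-5.89%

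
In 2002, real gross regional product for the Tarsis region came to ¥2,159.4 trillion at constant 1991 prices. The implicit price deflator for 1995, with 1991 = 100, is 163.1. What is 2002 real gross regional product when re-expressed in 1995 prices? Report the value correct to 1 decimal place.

¥3,522.0 trillion

Real gross regional product in 1995 prices = Real gross regional product in 1991 prices × (P_1995/P_1991) = 2159.4 × 1.631 = 3521.98.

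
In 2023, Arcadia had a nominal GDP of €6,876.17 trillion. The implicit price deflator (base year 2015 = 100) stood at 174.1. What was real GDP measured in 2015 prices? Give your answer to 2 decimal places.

€3,949.55 trillion

Real GDP = Nominal / (implicit price deflator/100) = 6876.17 / 1.741 = 3949.55.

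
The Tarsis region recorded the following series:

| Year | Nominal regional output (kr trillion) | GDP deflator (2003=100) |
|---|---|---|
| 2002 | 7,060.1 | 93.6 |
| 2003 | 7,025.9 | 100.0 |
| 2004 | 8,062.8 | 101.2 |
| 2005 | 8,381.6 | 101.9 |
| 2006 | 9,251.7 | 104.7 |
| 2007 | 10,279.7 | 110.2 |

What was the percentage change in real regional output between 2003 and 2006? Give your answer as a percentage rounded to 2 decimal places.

25.77%

Real regional output 2003 = 7025.9/1.000 = 7025.90.
Real regional output 2006 = 9251.7/1.047 = 8836.39.
Change = 8836.39/7025.90 − 1 = 0.2577.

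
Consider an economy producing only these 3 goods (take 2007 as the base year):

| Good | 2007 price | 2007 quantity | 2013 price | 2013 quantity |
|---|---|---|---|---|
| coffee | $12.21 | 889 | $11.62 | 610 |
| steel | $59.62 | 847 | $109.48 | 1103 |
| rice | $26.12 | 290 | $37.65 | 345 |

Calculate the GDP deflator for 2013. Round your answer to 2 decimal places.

171.29

Nominal GDP 2013 = 11.62·610 + 109.48·1103 + 37.65·345 = 140833.89.
Real GDP 2013 (at 2007 prices) = 12.21·610 + 59.62·1103 + 26.12·345 = 82220.36.
Deflator = Nominal/Real × 100 = 140833.89/82220.36 × 100 = 171.288.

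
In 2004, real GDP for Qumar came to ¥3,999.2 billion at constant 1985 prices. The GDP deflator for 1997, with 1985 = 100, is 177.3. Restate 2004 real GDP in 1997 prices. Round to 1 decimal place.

Real GDP in 1997 prices = Real GDP in 1985 prices × (P_1997/P_1985) = 3999.2 × 1.773 = 7090.58.

¥7,090.6 billion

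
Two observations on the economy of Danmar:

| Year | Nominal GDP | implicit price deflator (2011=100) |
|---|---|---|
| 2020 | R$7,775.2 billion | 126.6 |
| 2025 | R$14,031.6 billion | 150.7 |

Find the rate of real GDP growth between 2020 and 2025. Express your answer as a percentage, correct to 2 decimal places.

51.61%

Real GDP 2020 = 7775.2 / 1.266 = 6141.55.
Real GDP 2025 = 14031.6 / 1.507 = 9310.95.
Real growth = 9310.95 / 6141.55 − 1 = 0.5161.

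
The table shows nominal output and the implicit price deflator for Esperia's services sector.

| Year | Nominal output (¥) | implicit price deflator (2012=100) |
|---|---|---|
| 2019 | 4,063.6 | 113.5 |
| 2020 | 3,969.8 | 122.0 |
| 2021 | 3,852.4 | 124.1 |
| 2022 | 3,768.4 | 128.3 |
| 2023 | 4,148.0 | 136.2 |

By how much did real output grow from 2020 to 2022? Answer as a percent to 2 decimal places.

Real output 2020 = 3969.8/1.220 = 3253.93.
Real output 2022 = 3768.4/1.283 = 2937.18.
Change = 2937.18/3253.93 − 1 = -0.0973.

-9.73%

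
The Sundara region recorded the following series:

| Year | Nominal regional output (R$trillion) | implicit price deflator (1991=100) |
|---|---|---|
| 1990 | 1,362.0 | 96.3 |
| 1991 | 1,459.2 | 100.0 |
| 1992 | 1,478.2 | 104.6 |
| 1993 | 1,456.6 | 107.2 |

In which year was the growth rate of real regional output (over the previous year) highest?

1991

1991: real = 1459.2/1.000 = 1459.20; growth vs 1990 (1414.33) = 3.17%.
1992: real = 1478.2/1.046 = 1413.19; growth vs 1991 (1459.20) = -3.15%.
1993: real = 1456.6/1.072 = 1358.77; growth vs 1992 (1413.19) = -3.85%.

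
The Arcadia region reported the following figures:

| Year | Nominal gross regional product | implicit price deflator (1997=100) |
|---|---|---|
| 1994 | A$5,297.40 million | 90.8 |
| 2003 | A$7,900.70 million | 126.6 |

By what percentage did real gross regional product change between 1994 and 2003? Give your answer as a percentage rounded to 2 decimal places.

6.97%

Deflate each year: 1994 → 5297.40/0.908 = 5834.14; 2003 → 7900.70/1.266 = 6240.68.
So real gross regional product changed by 6240.68/5834.14 − 1 = 0.0697, i.e. 6.97%.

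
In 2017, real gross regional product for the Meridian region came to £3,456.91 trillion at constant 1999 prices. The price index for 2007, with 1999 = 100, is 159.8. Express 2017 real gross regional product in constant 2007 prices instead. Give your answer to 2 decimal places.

Real gross regional product in 2007 prices = Real gross regional product in 1999 prices × (P_2007/P_1999) = 3456.91 × 1.598 = 5524.14.

£5,524.14 trillion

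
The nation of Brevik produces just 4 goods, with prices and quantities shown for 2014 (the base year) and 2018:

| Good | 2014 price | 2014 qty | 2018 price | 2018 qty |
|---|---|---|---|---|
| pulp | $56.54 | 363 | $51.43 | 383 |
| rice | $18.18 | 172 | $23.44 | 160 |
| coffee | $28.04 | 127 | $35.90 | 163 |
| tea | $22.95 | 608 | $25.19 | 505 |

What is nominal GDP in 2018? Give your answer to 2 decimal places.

Nominal GDP 2018 = Σ (p_2018 × q_2018) = 51.43·383 + 23.44·160 + 35.90·163 + 25.19·505 = 42020.74.

$42020.74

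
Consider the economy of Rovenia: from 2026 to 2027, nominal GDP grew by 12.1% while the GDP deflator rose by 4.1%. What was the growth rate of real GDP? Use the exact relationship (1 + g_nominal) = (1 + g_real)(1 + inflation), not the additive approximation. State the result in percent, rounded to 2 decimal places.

(1 + g_nom) = (1 + g_real)(1 + π), so g_real = 1.1210 / 1.0410 − 1 = 0.07685.

7.68%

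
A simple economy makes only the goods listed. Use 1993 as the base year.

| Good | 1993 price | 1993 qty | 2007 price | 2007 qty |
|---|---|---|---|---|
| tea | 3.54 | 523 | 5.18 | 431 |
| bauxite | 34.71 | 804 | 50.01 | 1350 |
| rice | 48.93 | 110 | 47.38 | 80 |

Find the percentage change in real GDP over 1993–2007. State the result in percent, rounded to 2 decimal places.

Real GDP 1993 = Nominal GDP 1993 = 3.54·523 + 34.71·804 + 48.93·110 = 35140.56.
Real GDP 2007 (at 1993 prices) = 3.54·431 + 34.71·1350 + 48.93·80 = 52298.64.
Real growth = 52298.64/35140.56 − 1 = 0.4883.

48.83%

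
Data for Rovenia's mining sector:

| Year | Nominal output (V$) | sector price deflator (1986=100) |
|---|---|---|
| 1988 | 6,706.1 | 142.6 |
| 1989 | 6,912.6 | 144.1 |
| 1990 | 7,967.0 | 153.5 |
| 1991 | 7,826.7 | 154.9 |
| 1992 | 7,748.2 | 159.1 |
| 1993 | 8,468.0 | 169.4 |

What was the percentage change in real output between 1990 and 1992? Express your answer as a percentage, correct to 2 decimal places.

-6.17%

Real output 1990 = 7967.0/1.535 = 5190.23.
Real output 1992 = 7748.2/1.591 = 4870.02.
Change = 4870.02/5190.23 − 1 = -0.0617.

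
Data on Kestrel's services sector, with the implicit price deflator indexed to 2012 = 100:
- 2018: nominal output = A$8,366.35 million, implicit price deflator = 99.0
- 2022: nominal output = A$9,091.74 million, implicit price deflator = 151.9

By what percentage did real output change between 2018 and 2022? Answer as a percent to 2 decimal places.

-29.17%

Deflate each year: 2018 → 8366.35/0.990 = 8450.86; 2022 → 9091.74/1.519 = 5985.35.
So real output changed by 5985.35/8450.86 − 1 = -0.2917, i.e. -29.17%.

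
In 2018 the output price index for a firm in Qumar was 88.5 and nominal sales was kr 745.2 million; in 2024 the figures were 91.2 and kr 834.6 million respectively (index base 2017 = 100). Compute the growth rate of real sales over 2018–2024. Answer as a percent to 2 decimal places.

8.68%

Real sales 2018 = 745.2 / 0.885 = 842.03.
Real sales 2024 = 834.6 / 0.912 = 915.13.
Real growth = 915.13 / 842.03 − 1 = 0.0868.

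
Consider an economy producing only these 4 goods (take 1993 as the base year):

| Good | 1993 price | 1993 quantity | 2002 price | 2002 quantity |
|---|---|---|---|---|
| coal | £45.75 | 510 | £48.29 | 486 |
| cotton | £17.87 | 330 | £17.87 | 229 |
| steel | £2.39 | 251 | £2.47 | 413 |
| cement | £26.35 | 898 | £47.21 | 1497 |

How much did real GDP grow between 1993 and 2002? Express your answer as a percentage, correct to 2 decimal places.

Real GDP 1993 = Nominal GDP 1993 = 45.75·510 + 17.87·330 + 2.39·251 + 26.35·898 = 53491.79.
Real GDP 2002 (at 1993 prices) = 45.75·486 + 17.87·229 + 2.39·413 + 26.35·1497 = 66759.75.
Real growth = 66759.75/53491.79 − 1 = 0.2480.

24.80%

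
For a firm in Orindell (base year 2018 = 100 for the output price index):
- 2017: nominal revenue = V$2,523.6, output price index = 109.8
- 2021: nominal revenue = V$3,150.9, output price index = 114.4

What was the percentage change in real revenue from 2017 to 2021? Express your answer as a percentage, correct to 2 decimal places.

19.84%

Deflate each year: 2017 → 2523.6/1.098 = 2298.36; 2021 → 3150.9/1.144 = 2754.28.
So real revenue changed by 2754.28/2298.36 − 1 = 0.1984, i.e. 19.84%.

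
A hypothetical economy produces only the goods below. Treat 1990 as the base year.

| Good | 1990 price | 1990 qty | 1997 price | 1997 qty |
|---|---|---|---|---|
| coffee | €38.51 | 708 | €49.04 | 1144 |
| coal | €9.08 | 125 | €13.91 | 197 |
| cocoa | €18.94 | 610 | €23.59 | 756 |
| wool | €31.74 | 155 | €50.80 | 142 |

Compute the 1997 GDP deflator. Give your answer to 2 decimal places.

Nominal GDP 1997 = 49.04·1144 + 13.91·197 + 23.59·756 + 50.80·142 = 83889.67.
Real GDP 1997 (at 1990 prices) = 38.51·1144 + 9.08·197 + 18.94·756 + 31.74·142 = 64669.92.
Deflator = Nominal/Real × 100 = 83889.67/64669.92 × 100 = 129.720.

129.72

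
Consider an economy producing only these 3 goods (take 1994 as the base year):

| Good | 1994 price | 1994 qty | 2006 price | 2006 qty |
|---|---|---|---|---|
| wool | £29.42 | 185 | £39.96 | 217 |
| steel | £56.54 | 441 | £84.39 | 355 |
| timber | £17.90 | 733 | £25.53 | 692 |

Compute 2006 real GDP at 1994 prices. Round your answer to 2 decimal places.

£38842.64

Real GDP 2006 = Σ (p_1994 × q_2006) = 29.42·217 + 56.54·355 + 17.90·692 = 38842.64.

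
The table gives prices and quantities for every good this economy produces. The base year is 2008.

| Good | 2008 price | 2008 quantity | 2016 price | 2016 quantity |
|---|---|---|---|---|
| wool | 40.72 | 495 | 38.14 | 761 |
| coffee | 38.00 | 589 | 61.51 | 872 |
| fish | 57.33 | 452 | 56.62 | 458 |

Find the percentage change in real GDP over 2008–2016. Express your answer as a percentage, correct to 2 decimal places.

32.04%

Real GDP 2008 = Nominal GDP 2008 = 40.72·495 + 38.00·589 + 57.33·452 = 68451.56.
Real GDP 2016 (at 2008 prices) = 40.72·761 + 38.00·872 + 57.33·458 = 90381.06.
Real growth = 90381.06/68451.56 − 1 = 0.3204.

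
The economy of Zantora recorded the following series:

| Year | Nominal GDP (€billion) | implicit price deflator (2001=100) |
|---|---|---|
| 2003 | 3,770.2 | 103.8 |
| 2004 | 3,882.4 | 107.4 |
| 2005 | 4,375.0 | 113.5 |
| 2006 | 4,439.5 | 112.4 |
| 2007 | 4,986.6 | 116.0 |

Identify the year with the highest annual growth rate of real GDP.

2007

2004: real = 3882.4/1.074 = 3614.90; growth vs 2003 (3632.18) = -0.48%.
2005: real = 4375.0/1.135 = 3854.63; growth vs 2004 (3614.90) = 6.63%.
2006: real = 4439.5/1.124 = 3949.73; growth vs 2005 (3854.63) = 2.47%.
2007: real = 4986.6/1.160 = 4298.79; growth vs 2006 (3949.73) = 8.84%.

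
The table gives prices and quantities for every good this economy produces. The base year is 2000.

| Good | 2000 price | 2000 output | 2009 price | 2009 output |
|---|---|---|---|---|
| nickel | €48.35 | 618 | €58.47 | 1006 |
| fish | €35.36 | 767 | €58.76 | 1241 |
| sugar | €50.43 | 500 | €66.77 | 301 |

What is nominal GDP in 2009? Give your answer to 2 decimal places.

€151839.75

Nominal GDP 2009 = Σ (p_2009 × q_2009) = 58.47·1006 + 58.76·1241 + 66.77·301 = 151839.75.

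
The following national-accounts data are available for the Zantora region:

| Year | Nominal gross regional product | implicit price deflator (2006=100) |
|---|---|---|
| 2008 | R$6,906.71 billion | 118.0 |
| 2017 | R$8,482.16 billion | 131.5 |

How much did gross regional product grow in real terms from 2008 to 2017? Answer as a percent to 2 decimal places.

10.20%

Real gross regional product 2008 = 6906.71 / 1.180 = 5853.14.
Real gross regional product 2017 = 8482.16 / 1.315 = 6450.31.
Real growth = 6450.31 / 5853.14 − 1 = 0.1020.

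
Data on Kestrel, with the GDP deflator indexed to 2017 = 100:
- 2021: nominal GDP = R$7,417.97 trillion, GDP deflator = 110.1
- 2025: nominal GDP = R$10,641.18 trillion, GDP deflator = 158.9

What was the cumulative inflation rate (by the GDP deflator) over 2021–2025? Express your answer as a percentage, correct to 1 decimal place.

Price-level change = 158.9 / 110.1 − 1 = 0.4432.

44.3%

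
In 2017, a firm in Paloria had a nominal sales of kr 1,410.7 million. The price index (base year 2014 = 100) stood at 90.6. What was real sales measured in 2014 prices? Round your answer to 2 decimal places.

kr 1,557.06 million

Real sales = Nominal / (price index/100) = 1410.7 / 0.906 = 1557.06.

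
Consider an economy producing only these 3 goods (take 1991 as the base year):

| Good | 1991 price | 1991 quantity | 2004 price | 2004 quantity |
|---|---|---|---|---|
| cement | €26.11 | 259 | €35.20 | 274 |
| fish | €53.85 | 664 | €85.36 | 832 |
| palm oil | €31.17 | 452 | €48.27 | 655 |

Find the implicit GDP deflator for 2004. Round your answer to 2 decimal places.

155.14

Nominal GDP 2004 = 35.20·274 + 85.36·832 + 48.27·655 = 112281.17.
Real GDP 2004 (at 1991 prices) = 26.11·274 + 53.85·832 + 31.17·655 = 72373.69.
Deflator = Nominal/Real × 100 = 112281.17/72373.69 × 100 = 155.141.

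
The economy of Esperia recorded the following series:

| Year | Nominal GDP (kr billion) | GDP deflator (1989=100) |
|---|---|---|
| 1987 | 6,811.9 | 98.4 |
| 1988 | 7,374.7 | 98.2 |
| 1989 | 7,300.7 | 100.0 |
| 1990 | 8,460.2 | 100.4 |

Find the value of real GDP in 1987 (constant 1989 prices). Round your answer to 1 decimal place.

Real GDP 1987 = 6811.9 / 0.984 = 6922.66.

kr 6,922.7 billion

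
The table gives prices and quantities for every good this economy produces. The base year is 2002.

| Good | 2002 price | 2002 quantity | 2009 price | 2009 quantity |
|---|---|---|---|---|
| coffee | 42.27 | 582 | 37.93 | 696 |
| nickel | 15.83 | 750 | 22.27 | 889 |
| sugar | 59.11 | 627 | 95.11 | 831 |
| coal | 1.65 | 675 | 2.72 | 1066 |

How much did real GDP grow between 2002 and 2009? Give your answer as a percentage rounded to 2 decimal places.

26.42%

Real GDP 2002 = Nominal GDP 2002 = 42.27·582 + 15.83·750 + 59.11·627 + 1.65·675 = 74649.36.
Real GDP 2009 (at 2002 prices) = 42.27·696 + 15.83·889 + 59.11·831 + 1.65·1066 = 94372.10.
Real growth = 94372.10/74649.36 − 1 = 0.2642.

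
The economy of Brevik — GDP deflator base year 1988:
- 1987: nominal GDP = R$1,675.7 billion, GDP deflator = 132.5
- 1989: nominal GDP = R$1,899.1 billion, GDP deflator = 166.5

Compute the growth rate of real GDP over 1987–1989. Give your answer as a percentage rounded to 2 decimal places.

-9.81%

Deflate each year: 1987 → 1675.7/1.325 = 1264.68; 1989 → 1899.1/1.665 = 1140.60.
So real GDP changed by 1140.60/1264.68 − 1 = -0.0981, i.e. -9.81%.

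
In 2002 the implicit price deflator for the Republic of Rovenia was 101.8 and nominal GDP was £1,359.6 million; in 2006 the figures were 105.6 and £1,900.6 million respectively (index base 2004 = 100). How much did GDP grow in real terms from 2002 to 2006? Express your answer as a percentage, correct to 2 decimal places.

34.76%

Real GDP 2002 = 1359.6 / 1.018 = 1335.56.
Real GDP 2006 = 1900.6 / 1.056 = 1799.81.
Real growth = 1799.81 / 1335.56 − 1 = 0.3476.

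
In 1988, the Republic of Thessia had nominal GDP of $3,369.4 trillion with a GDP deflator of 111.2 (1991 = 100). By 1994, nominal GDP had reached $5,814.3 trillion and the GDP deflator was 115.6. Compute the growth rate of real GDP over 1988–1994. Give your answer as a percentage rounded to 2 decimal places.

65.99%

Real GDP 1988 = 3369.4 / 1.112 = 3030.04.
Real GDP 1994 = 5814.3 / 1.156 = 5029.67.
Real growth = 5029.67 / 3030.04 − 1 = 0.6599.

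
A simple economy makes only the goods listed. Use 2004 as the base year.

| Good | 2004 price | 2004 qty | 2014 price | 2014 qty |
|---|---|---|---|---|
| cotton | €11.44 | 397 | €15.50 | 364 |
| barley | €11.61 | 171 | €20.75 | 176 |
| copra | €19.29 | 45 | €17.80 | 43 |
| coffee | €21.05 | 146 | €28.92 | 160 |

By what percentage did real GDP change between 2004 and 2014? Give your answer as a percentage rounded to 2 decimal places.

-0.61%

Real GDP 2004 = Nominal GDP 2004 = 11.44·397 + 11.61·171 + 19.29·45 + 21.05·146 = 10468.34.
Real GDP 2014 (at 2004 prices) = 11.44·364 + 11.61·176 + 19.29·43 + 21.05·160 = 10404.99.
Real growth = 10404.99/10468.34 − 1 = -0.0061.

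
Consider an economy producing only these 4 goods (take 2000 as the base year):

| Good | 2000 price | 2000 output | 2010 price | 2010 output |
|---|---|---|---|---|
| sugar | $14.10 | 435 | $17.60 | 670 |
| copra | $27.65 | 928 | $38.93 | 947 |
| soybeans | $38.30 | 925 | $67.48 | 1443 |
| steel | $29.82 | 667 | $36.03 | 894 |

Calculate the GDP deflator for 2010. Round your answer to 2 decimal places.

Nominal GDP 2010 = 17.60·670 + 38.93·947 + 67.48·1443 + 36.03·894 = 178243.17.
Real GDP 2010 (at 2000 prices) = 14.10·670 + 27.65·947 + 38.30·1443 + 29.82·894 = 117557.53.
Deflator = Nominal/Real × 100 = 178243.17/117557.53 × 100 = 151.622.

151.62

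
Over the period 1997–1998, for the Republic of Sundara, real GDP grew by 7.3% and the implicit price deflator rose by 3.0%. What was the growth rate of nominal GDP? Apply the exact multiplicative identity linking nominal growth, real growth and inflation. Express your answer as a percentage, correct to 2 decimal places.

10.52%

(1 + g_nom) = (1 + g_real)(1 + π) = 1.0730 × 1.0300 = 1.10519.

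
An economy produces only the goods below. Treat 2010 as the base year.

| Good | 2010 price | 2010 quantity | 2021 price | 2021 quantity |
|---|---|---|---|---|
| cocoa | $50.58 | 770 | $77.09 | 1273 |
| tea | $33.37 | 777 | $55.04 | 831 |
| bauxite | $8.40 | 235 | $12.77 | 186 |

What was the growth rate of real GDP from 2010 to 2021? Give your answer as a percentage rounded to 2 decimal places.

Real GDP 2010 = Nominal GDP 2010 = 50.58·770 + 33.37·777 + 8.40·235 = 66849.09.
Real GDP 2021 (at 2010 prices) = 50.58·1273 + 33.37·831 + 8.40·186 = 93681.21.
Real growth = 93681.21/66849.09 − 1 = 0.4014.

40.14%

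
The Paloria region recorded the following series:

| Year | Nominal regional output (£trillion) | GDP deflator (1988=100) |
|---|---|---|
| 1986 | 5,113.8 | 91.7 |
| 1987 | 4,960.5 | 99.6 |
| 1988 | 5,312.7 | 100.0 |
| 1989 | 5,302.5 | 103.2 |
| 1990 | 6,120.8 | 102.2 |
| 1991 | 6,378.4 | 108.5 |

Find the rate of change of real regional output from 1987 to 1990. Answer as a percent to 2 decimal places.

20.25%

Real regional output 1987 = 4960.5/0.996 = 4980.42.
Real regional output 1990 = 6120.8/1.022 = 5989.04.
Change = 5989.04/4980.42 − 1 = 0.2025.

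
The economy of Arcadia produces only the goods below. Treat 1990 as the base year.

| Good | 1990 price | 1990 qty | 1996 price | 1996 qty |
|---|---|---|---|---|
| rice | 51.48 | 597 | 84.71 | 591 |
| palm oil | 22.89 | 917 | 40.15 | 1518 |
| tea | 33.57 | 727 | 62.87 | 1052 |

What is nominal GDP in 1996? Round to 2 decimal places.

Nominal GDP 1996 = Σ (p_1996 × q_1996) = 84.71·591 + 40.15·1518 + 62.87·1052 = 177150.55.

177150.55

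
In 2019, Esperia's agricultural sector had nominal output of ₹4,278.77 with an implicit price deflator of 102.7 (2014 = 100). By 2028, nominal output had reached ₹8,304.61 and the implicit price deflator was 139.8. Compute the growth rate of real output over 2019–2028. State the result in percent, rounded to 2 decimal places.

42.58%

Real output 2019 = 4278.77 / 1.027 = 4166.28.
Real output 2028 = 8304.61 / 1.398 = 5940.35.
Real growth = 5940.35 / 4166.28 − 1 = 0.4258.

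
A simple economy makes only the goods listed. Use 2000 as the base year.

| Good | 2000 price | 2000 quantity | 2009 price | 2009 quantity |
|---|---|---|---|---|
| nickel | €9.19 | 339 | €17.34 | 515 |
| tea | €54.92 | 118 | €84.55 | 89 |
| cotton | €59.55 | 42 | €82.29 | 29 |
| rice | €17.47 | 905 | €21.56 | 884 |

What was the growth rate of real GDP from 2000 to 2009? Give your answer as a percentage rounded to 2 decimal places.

-4.00%

Real GDP 2000 = Nominal GDP 2000 = 9.19·339 + 54.92·118 + 59.55·42 + 17.47·905 = 27907.42.
Real GDP 2009 (at 2000 prices) = 9.19·515 + 54.92·89 + 59.55·29 + 17.47·884 = 26791.16.
Real growth = 26791.16/27907.42 − 1 = -0.0400.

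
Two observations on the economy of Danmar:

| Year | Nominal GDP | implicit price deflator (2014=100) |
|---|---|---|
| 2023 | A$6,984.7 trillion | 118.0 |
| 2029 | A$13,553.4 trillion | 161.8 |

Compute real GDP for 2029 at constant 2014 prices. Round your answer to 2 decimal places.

Real GDP = Nominal / (implicit price deflator/100) = 13553.4 / 1.618 = 8376.64.

A$8,376.64 trillion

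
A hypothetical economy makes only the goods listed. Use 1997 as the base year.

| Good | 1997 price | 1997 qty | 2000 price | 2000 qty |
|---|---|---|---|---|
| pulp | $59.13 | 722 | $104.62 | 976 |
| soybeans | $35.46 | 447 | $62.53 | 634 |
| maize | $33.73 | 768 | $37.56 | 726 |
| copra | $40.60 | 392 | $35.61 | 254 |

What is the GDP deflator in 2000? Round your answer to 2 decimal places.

Nominal GDP 2000 = 104.62·976 + 62.53·634 + 37.56·726 + 35.61·254 = 178066.64.
Real GDP 2000 (at 1997 prices) = 59.13·976 + 35.46·634 + 33.73·726 + 40.60·254 = 114992.90.
Deflator = Nominal/Real × 100 = 178066.64/114992.90 × 100 = 154.850.

154.85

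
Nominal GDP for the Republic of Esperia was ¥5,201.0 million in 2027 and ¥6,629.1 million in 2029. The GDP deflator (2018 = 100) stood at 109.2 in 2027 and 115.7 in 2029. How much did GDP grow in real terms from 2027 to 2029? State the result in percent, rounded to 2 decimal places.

20.30%

Deflate each year: 2027 → 5201.0/1.092 = 4762.82; 2029 → 6629.1/1.157 = 5729.56.
So real GDP changed by 5729.56/4762.82 − 1 = 0.2030, i.e. 20.30%.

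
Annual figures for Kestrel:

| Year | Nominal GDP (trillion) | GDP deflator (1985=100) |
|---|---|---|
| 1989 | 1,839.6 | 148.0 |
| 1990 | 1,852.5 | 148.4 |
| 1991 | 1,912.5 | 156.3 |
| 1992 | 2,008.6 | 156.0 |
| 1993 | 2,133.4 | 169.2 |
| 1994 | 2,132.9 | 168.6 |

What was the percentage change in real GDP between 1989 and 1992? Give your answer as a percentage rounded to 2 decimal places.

Real GDP 1989 = 1839.6/1.480 = 1242.97.
Real GDP 1992 = 2008.6/1.560 = 1287.56.
Change = 1287.56/1242.97 − 1 = 0.0359.

3.59%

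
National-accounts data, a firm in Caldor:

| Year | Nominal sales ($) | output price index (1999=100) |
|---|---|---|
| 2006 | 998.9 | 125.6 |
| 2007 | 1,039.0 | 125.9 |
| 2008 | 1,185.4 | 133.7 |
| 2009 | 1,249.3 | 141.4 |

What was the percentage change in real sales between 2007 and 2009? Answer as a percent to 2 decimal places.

7.06%

Real sales 2007 = 1039.0/1.259 = 825.26.
Real sales 2009 = 1249.3/1.414 = 883.52.
Change = 883.52/825.26 − 1 = 0.0706.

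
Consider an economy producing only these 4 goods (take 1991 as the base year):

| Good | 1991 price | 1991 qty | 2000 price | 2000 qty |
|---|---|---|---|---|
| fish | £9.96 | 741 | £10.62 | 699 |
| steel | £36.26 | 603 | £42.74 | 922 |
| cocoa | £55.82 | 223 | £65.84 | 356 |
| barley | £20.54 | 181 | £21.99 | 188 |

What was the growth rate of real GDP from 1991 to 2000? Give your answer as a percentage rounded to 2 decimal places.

Real GDP 1991 = Nominal GDP 1991 = 9.96·741 + 36.26·603 + 55.82·223 + 20.54·181 = 45410.74.
Real GDP 2000 (at 1991 prices) = 9.96·699 + 36.26·922 + 55.82·356 + 20.54·188 = 64127.20.
Real growth = 64127.20/45410.74 − 1 = 0.4122.

41.22%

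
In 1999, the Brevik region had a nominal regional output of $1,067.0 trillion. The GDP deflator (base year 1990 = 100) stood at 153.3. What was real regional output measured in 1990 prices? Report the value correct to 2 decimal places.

$696.02 trillion

Real regional output = Nominal / (GDP deflator/100) = 1067.0 / 1.533 = 696.02.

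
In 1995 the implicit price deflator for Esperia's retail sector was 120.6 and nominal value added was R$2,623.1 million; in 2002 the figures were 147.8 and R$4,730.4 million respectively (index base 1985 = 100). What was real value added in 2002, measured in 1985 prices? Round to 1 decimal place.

R$3,200.5 million

Real value added = Nominal / (implicit price deflator/100) = 4730.4 / 1.478 = 3200.54.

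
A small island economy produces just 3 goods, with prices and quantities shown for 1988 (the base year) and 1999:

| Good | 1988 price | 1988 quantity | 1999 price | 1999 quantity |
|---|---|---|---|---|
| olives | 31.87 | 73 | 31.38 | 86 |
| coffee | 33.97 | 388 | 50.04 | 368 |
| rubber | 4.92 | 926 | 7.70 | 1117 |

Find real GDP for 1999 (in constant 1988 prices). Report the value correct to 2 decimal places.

Real GDP 1999 = Σ (p_1988 × q_1999) = 31.87·86 + 33.97·368 + 4.92·1117 = 20737.42.

20737.42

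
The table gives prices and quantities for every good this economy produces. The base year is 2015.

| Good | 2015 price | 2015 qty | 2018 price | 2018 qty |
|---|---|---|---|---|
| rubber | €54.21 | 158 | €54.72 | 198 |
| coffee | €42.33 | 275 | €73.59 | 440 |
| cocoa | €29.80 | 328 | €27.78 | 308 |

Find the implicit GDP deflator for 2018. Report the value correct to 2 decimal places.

Nominal GDP 2018 = 54.72·198 + 73.59·440 + 27.78·308 = 51770.40.
Real GDP 2018 (at 2015 prices) = 54.21·198 + 42.33·440 + 29.80·308 = 38537.18.
Deflator = Nominal/Real × 100 = 51770.40/38537.18 × 100 = 134.339.

134.34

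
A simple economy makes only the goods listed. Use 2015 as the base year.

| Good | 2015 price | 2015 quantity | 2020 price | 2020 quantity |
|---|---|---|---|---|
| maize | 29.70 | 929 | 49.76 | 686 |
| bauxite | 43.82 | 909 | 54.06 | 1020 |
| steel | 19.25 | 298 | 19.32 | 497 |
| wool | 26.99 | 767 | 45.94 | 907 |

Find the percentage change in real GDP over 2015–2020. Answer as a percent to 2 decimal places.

5.60%

Real GDP 2015 = Nominal GDP 2015 = 29.70·929 + 43.82·909 + 19.25·298 + 26.99·767 = 93861.51.
Real GDP 2020 (at 2015 prices) = 29.70·686 + 43.82·1020 + 19.25·497 + 26.99·907 = 99117.78.
Real growth = 99117.78/93861.51 − 1 = 0.0560.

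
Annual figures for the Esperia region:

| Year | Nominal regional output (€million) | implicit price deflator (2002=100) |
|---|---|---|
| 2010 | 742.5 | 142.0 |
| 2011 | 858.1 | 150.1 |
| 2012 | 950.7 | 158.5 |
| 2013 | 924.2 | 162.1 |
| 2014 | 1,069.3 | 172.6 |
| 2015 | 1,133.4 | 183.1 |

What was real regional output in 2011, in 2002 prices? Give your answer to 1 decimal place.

€571.7 million

Real regional output 2011 = 858.1 / 1.501 = 571.69.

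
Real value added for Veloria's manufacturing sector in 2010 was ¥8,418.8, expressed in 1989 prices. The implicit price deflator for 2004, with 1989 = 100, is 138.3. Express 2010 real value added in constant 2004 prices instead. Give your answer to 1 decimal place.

Real value added in 2004 prices = Real value added in 1989 prices × (P_2004/P_1989) = 8418.8 × 1.383 = 11643.20.

¥11,643.2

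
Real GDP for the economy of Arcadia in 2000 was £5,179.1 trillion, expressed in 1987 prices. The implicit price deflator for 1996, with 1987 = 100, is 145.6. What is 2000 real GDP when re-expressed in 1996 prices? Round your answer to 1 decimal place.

£7,540.8 trillion

Real GDP in 1996 prices = Real GDP in 1987 prices × (P_1996/P_1987) = 5179.1 × 1.456 = 7540.77.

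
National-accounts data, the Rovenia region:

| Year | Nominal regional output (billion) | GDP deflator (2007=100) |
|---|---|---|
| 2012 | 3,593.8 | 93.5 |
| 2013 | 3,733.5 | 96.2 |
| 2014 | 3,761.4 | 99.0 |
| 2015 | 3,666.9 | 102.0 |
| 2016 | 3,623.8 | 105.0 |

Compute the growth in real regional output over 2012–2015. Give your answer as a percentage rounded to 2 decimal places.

Real regional output 2012 = 3593.8/0.935 = 3843.64.
Real regional output 2015 = 3666.9/1.020 = 3595.00.
Change = 3595.00/3843.64 − 1 = -0.0647.

-6.47%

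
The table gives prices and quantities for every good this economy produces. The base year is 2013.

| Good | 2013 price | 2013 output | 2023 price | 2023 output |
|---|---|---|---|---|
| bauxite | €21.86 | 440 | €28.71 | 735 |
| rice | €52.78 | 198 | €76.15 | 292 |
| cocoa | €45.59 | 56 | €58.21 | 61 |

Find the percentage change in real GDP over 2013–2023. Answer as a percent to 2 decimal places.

51.45%

Real GDP 2013 = Nominal GDP 2013 = 21.86·440 + 52.78·198 + 45.59·56 = 22621.88.
Real GDP 2023 (at 2013 prices) = 21.86·735 + 52.78·292 + 45.59·61 = 34259.85.
Real growth = 34259.85/22621.88 − 1 = 0.5145.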